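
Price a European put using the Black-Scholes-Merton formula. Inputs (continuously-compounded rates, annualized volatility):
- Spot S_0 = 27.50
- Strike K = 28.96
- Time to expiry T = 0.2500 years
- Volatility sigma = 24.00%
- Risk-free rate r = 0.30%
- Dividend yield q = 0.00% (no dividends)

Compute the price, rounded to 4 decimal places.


Answer: Price = 2.1891

Derivation:
d1 = (ln(S/K) + (r - q + 0.5*sigma^2) * T) / (sigma * sqrt(T)) = -0.36482969
d2 = d1 - sigma * sqrt(T) = -0.48482969
exp(-rT) = 0.99925028; exp(-qT) = 1.00000000
P = K * exp(-rT) * N(-d2) - S_0 * exp(-qT) * N(-d1)
N(-d1) = 0.64238073; N(-d2) = 0.68610142
P = 28.9600 * 0.99925028 * 0.68610142 - 27.5000 * 1.00000000 * 0.64238073 = 2.1891


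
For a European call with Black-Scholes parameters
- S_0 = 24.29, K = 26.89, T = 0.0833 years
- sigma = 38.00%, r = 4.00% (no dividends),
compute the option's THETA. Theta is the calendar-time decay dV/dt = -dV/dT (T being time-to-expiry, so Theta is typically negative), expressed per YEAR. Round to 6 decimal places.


Answer: Theta = -4.658283

Derivation:
d1 = -0.8419767125; d2 = -0.9516513221
phi(d1) = 0.2798781566; exp(-qT) = 1.0000000000; exp(-rT) = 0.9966735450
Theta = -S*exp(-qT)*phi(d1)*sigma/(2*sqrt(T)) - r*K*exp(-rT)*N(d2) + q*S*exp(-qT)*N(d1)
N(d1) = 0.1999004943; N(d2) = 0.1706369221; sqrt(T) = 0.2886173938
Term 1 = -24.2900 * 1.0000000000 * 0.2798781566 * 0.3800 / (2 * 0.2886173938) = -4.4753563308
Term 2 = -0.0400 * 26.8900 * 0.9966735450 * 0.1706369221 = -0.1829265456
Term 3 = 0 (no dividend yield, q = 0)
Theta = -4.4753563308 + (-0.1829265456) + (0.0000000000) = -4.658283


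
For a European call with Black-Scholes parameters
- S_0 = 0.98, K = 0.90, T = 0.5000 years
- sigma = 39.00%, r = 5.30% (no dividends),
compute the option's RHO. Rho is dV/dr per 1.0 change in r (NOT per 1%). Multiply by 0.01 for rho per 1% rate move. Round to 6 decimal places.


d1 = 0.5427780964; d2 = 0.2670064518
phi(d1) = 0.3442997743; exp(-qT) = 1.0000000000; exp(-rT) = 0.9738480438
N(d2) = 0.6052679032
Rho = K*T*exp(-rT)*N(d2) = 0.9000 * 0.5000 * 0.9738480438 * 0.6052679032 = 0.265248

Answer: Rho = 0.265248


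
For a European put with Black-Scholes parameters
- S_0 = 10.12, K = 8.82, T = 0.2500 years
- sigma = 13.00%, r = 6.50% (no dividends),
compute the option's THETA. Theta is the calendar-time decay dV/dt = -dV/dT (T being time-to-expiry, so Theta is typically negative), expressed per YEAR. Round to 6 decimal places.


d1 = 2.3977583668; d2 = 2.3327583668
phi(d1) = 0.0225152792; exp(-qT) = 1.0000000000; exp(-rT) = 0.9838813190
Theta = -S*exp(-qT)*phi(d1)*sigma/(2*sqrt(T)) + r*K*exp(-rT)*N(-d2) - q*S*exp(-qT)*N(-d1)
N(-d1) = 0.0082478715; N(-d2) = 0.0098304155; sqrt(T) = 0.5000000000
Term 1 = -10.1200 * 1.0000000000 * 0.0225152792 * 0.1300 / (2 * 0.5000000000) = -0.0296211013
Term 2 = 0.0650 * 8.8200 * 0.9838813190 * 0.0098304155 = 0.0055449359
Term 3 = 0 (no dividend yield, q = 0)
Theta = -0.0296211013 + (0.0055449359) + (0.0000000000) = -0.024076

Answer: Theta = -0.024076


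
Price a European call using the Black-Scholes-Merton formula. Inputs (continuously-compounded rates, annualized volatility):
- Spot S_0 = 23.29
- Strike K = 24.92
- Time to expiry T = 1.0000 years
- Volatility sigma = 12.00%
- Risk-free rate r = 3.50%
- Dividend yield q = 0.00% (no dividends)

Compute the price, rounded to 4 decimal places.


Answer: Price = 0.7880

Derivation:
d1 = (ln(S/K) + (r - q + 0.5*sigma^2) * T) / (sigma * sqrt(T)) = -0.21205508
d2 = d1 - sigma * sqrt(T) = -0.33205508
exp(-rT) = 0.96560542; exp(-qT) = 1.00000000
C = S_0 * exp(-qT) * N(d1) - K * exp(-rT) * N(d2)
N(d1) = 0.41603203; N(d2) = 0.36992383
C = 23.2900 * 1.00000000 * 0.41603203 - 24.9200 * 0.96560542 * 0.36992383 = 0.7880


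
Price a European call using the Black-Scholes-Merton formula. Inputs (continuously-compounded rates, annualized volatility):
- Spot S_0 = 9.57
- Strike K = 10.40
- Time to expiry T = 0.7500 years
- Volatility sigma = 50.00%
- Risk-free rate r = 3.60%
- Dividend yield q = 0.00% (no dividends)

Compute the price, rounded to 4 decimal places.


d1 = (ln(S/K) + (r - q + 0.5*sigma^2) * T) / (sigma * sqrt(T)) = 0.08678129
d2 = d1 - sigma * sqrt(T) = -0.34623142
exp(-rT) = 0.97336124; exp(-qT) = 1.00000000
C = S_0 * exp(-qT) * N(d1) - K * exp(-rT) * N(d2)
N(d1) = 0.53457732; N(d2) = 0.36458440
C = 9.5700 * 1.00000000 * 0.53457732 - 10.4000 * 0.97336124 * 0.36458440 = 1.4252

Answer: Price = 1.4252


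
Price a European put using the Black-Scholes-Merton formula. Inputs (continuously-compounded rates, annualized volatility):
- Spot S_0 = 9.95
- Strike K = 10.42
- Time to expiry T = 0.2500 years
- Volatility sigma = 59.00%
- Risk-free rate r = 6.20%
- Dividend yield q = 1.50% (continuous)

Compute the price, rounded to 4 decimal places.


d1 = (ln(S/K) + (r - q + 0.5*sigma^2) * T) / (sigma * sqrt(T)) = 0.03087463
d2 = d1 - sigma * sqrt(T) = -0.26412537
exp(-rT) = 0.98461951; exp(-qT) = 0.99625702
P = K * exp(-rT) * N(-d2) - S_0 * exp(-qT) * N(-d1)
N(-d1) = 0.48768476; N(-d2) = 0.60415834
P = 10.4200 * 0.98461951 * 0.60415834 - 9.9500 * 0.99625702 * 0.48768476 = 1.3642

Answer: Price = 1.3642


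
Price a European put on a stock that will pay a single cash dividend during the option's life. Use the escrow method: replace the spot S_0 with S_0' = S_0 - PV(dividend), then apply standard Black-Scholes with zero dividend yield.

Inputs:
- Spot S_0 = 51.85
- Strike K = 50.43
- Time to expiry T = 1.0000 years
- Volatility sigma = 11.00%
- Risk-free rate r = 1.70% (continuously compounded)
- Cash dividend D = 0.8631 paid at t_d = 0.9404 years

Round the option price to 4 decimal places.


Answer: Price = 1.5678

Derivation:
PV(D) = D * exp(-r * t_d) = 0.8631 * 0.98414031 = 0.84941150
S_0' = S_0 - PV(D) = 51.8500 - 0.84941150 = 51.00058850
d1 = (ln(S_0'/K) + (r + sigma^2/2)*T) / (sigma*sqrt(T)) = 0.31182669
d2 = d1 - sigma*sqrt(T) = 0.20182669
exp(-rT) = 0.98314368
N(-d1) = 0.37758612; N(-d2) = 0.42002611
P = K * exp(-rT) * N(-d2) - S_0' * N(-d1) = 50.4300 * 0.98314368 * 0.42002611 - 51.00058850 * 0.37758612 = 1.5678


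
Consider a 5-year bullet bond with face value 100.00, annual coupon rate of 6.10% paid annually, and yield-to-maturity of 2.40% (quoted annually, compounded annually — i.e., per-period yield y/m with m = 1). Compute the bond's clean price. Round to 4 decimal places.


Answer: Price = 117.2392

Derivation:
Coupon per period c = face * coupon_rate / m = 6.100000
Periods per year m = 1; per-period yield y/m = 0.024000
Number of cashflows N = 5
Cashflows (t years, CF_t, discount factor 1/(1+y/m)^(m*t), PV):
  t = 1.0000: CF_t = 6.100000, DF = 0.976562, PV = 5.957031
  t = 2.0000: CF_t = 6.100000, DF = 0.953674, PV = 5.817413
  t = 3.0000: CF_t = 6.100000, DF = 0.931323, PV = 5.681068
  t = 4.0000: CF_t = 6.100000, DF = 0.909495, PV = 5.547918
  t = 5.0000: CF_t = 106.100000, DF = 0.888178, PV = 94.235730
Price P = sum_t PV_t = 117.239160


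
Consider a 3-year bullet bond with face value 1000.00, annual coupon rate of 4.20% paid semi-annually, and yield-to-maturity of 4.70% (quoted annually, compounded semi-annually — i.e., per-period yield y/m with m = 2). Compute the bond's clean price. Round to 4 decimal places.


Answer: Price = 986.1603

Derivation:
Coupon per period c = face * coupon_rate / m = 21.000000
Periods per year m = 2; per-period yield y/m = 0.023500
Number of cashflows N = 6
Cashflows (t years, CF_t, discount factor 1/(1+y/m)^(m*t), PV):
  t = 0.5000: CF_t = 21.000000, DF = 0.977040, PV = 20.517831
  t = 1.0000: CF_t = 21.000000, DF = 0.954606, PV = 20.046733
  t = 1.5000: CF_t = 21.000000, DF = 0.932688, PV = 19.586451
  t = 2.0000: CF_t = 21.000000, DF = 0.911273, PV = 19.136738
  t = 2.5000: CF_t = 21.000000, DF = 0.890350, PV = 18.697350
  t = 3.0000: CF_t = 1021.000000, DF = 0.869907, PV = 888.175236
Price P = sum_t PV_t = 986.160339


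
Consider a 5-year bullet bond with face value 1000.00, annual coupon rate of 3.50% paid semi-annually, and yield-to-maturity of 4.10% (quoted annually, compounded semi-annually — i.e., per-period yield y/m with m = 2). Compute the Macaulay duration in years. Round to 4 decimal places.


Coupon per period c = face * coupon_rate / m = 17.500000
Periods per year m = 2; per-period yield y/m = 0.020500
Number of cashflows N = 10
Cashflows (t years, CF_t, discount factor 1/(1+y/m)^(m*t), PV):
  t = 0.5000: CF_t = 17.500000, DF = 0.979912, PV = 17.148457
  t = 1.0000: CF_t = 17.500000, DF = 0.960227, PV = 16.803975
  t = 1.5000: CF_t = 17.500000, DF = 0.940938, PV = 16.466414
  t = 2.0000: CF_t = 17.500000, DF = 0.922036, PV = 16.135633
  t = 2.5000: CF_t = 17.500000, DF = 0.903514, PV = 15.811497
  t = 3.0000: CF_t = 17.500000, DF = 0.885364, PV = 15.493873
  t = 3.5000: CF_t = 17.500000, DF = 0.867579, PV = 15.182629
  t = 4.0000: CF_t = 17.500000, DF = 0.850151, PV = 14.877638
  t = 4.5000: CF_t = 17.500000, DF = 0.833073, PV = 14.578773
  t = 5.0000: CF_t = 1017.500000, DF = 0.816338, PV = 830.623717
Price P = sum_t PV_t = 973.122606
Macaulay numerator sum_t t * PV_t:
  t * PV_t at t = 0.5000: 8.574228
  t * PV_t at t = 1.0000: 16.803975
  t * PV_t at t = 1.5000: 24.699621
  t * PV_t at t = 2.0000: 32.271266
  t * PV_t at t = 2.5000: 39.528744
  t * PV_t at t = 3.0000: 46.481619
  t * PV_t at t = 3.5000: 53.139202
  t * PV_t at t = 4.0000: 59.510550
  t * PV_t at t = 4.5000: 65.604478
  t * PV_t at t = 5.0000: 4153.118584
Macaulay duration D = (sum_t t * PV_t) / P = 4499.732268 / 973.122606 = 4.624014

Answer: Macaulay duration = 4.6240 years


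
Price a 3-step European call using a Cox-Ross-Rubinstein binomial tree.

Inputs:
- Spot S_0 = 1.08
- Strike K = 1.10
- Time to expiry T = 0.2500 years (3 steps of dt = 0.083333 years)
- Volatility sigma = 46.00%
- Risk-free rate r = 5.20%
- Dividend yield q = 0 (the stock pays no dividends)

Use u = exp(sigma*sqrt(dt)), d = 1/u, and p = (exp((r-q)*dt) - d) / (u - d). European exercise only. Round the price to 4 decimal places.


Answer: Price = V(0,0) = 0.1043

Derivation:
dt = T/N = 0.083333
u = exp(sigma*sqrt(dt)) = 1.142011; d = 1/u = 0.875648
p = (exp((r-q)*dt) - d) / (u - d) = 0.483155
Discount per step: exp(-r*dt) = 0.995676
Stock lattice S(k, i) with i counting down-moves:
  k=0: S(0,0) = 1.0800
  k=1: S(1,0) = 1.2334; S(1,1) = 0.9457
  k=2: S(2,0) = 1.4085; S(2,1) = 1.0800; S(2,2) = 0.8281
  k=3: S(3,0) = 1.6085; S(3,1) = 1.2334; S(3,2) = 0.9457; S(3,3) = 0.7251
Terminal payoffs V(N, i) = max(S_T - K, 0):
  V(3,0) = 0.508549; V(3,1) = 0.133372; V(3,2) = 0.000000; V(3,3) = 0.000000
Backward induction: V(k, i) = exp(-r*dt) * [p * V(k+1, i) + (1-p) * V(k+1, i+1)].
  V(2,0) = exp(-r*dt) * [p*0.508549 + (1-p)*0.133372] = 0.313280
  V(2,1) = exp(-r*dt) * [p*0.133372 + (1-p)*0.000000] = 0.064161
  V(2,2) = exp(-r*dt) * [p*0.000000 + (1-p)*0.000000] = 0.000000
  V(1,0) = exp(-r*dt) * [p*0.313280 + (1-p)*0.064161] = 0.183726
  V(1,1) = exp(-r*dt) * [p*0.064161 + (1-p)*0.000000] = 0.030865
  V(0,0) = exp(-r*dt) * [p*0.183726 + (1-p)*0.030865] = 0.104268


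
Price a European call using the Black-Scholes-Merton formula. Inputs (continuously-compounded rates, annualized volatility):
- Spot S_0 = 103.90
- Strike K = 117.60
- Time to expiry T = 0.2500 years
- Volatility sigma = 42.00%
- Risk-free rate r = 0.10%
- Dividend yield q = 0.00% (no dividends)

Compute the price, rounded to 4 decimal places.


d1 = (ln(S/K) + (r - q + 0.5*sigma^2) * T) / (sigma * sqrt(T)) = -0.48361970
d2 = d1 - sigma * sqrt(T) = -0.69361970
exp(-rT) = 0.99975003; exp(-qT) = 1.00000000
C = S_0 * exp(-qT) * N(d1) - K * exp(-rT) * N(d2)
N(d1) = 0.31432789; N(d2) = 0.24396037
C = 103.9000 * 1.00000000 * 0.31432789 - 117.6000 * 0.99975003 * 0.24396037 = 3.9761

Answer: Price = 3.9761


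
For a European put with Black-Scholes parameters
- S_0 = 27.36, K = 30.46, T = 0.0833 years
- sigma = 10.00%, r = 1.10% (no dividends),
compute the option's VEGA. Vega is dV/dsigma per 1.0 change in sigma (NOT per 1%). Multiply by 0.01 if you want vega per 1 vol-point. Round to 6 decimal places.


d1 = -3.6726634289; d2 = -3.7015251683
phi(d1) = 0.0004698172; exp(-qT) = 1.0000000000; exp(-rT) = 0.9990841197
Vega = S * exp(-qT) * phi(d1) * sqrt(T) = 27.3600 * 1.0000000000 * 0.0004698172 * 0.2886173938 = 0.003710

Answer: Vega = 0.003710


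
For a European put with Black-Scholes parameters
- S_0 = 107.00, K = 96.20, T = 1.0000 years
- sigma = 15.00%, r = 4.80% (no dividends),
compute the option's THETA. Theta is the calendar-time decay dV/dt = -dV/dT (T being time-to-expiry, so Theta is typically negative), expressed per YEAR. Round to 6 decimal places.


Answer: Theta = -0.991921

Derivation:
d1 = 1.1043298453; d2 = 0.9543298453
phi(d1) = 0.2168150188; exp(-qT) = 1.0000000000; exp(-rT) = 0.9531337871
Theta = -S*exp(-qT)*phi(d1)*sigma/(2*sqrt(T)) + r*K*exp(-rT)*N(-d2) - q*S*exp(-qT)*N(-d1)
N(-d1) = 0.1347250404; N(-d2) = 0.1699583527; sqrt(T) = 1.0000000000
Term 1 = -107.0000 * 1.0000000000 * 0.2168150188 * 0.1500 / (2 * 1.0000000000) = -1.7399405259
Term 2 = 0.0480 * 96.2000 * 0.9531337871 * 0.1699583527 = 0.7480191001
Term 3 = 0 (no dividend yield, q = 0)
Theta = -1.7399405259 + (0.7480191001) + (0.0000000000) = -0.991921


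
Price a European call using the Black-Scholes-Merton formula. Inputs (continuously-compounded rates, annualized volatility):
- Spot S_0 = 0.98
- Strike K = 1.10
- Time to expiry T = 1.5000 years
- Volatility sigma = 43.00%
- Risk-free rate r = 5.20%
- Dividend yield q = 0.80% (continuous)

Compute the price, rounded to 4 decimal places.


d1 = (ln(S/K) + (r - q + 0.5*sigma^2) * T) / (sigma * sqrt(T)) = 0.16930363
d2 = d1 - sigma * sqrt(T) = -0.35733667
exp(-rT) = 0.92496443; exp(-qT) = 0.98807171
C = S_0 * exp(-qT) * N(d1) - K * exp(-rT) * N(d2)
N(d1) = 0.56722109; N(d2) = 0.36041989
C = 0.9800 * 0.98807171 * 0.56722109 - 1.1000 * 0.92496443 * 0.36041989 = 0.1825

Answer: Price = 0.1825


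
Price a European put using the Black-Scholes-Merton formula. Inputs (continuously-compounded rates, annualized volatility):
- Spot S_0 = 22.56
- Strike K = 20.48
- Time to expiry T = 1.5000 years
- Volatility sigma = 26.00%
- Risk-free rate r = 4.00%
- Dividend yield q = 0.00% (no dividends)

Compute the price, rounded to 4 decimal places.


Answer: Price = 1.3214

Derivation:
d1 = (ln(S/K) + (r - q + 0.5*sigma^2) * T) / (sigma * sqrt(T)) = 0.65140608
d2 = d1 - sigma * sqrt(T) = 0.33297241
exp(-rT) = 0.94176453; exp(-qT) = 1.00000000
P = K * exp(-rT) * N(-d2) - S_0 * exp(-qT) * N(-d1)
N(-d1) = 0.25739219; N(-d2) = 0.36957755
P = 20.4800 * 0.94176453 * 0.36957755 - 22.5600 * 1.00000000 * 0.25739219 = 1.3214


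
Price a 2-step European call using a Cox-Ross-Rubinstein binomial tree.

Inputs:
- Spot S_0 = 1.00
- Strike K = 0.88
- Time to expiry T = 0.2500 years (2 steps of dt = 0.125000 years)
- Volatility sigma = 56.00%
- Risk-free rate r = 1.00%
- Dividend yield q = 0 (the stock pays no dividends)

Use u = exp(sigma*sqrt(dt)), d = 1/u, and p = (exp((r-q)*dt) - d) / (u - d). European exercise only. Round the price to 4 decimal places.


Answer: Price = V(0,0) = 0.1838

Derivation:
dt = T/N = 0.125000
u = exp(sigma*sqrt(dt)) = 1.218950; d = 1/u = 0.820378
p = (exp((r-q)*dt) - d) / (u - d) = 0.453802
Discount per step: exp(-r*dt) = 0.998751
Stock lattice S(k, i) with i counting down-moves:
  k=0: S(0,0) = 1.0000
  k=1: S(1,0) = 1.2190; S(1,1) = 0.8204
  k=2: S(2,0) = 1.4858; S(2,1) = 1.0000; S(2,2) = 0.6730
Terminal payoffs V(N, i) = max(S_T - K, 0):
  V(2,0) = 0.605839; V(2,1) = 0.120000; V(2,2) = 0.000000
Backward induction: V(k, i) = exp(-r*dt) * [p * V(k+1, i) + (1-p) * V(k+1, i+1)].
  V(1,0) = exp(-r*dt) * [p*0.605839 + (1-p)*0.120000] = 0.340049
  V(1,1) = exp(-r*dt) * [p*0.120000 + (1-p)*0.000000] = 0.054388
  V(0,0) = exp(-r*dt) * [p*0.340049 + (1-p)*0.054388] = 0.183792


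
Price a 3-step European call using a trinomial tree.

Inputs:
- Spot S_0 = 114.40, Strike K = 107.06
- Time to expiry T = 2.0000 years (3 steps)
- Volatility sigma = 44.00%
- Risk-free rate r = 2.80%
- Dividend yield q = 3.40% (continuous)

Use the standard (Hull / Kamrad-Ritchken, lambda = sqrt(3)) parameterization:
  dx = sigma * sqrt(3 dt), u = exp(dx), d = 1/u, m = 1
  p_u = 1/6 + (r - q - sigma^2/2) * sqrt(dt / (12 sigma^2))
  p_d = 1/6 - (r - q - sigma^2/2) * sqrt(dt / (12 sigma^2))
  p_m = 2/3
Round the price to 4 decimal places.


Answer: Price = V(0,0) = 26.1620

Derivation:
dt = T/N = 0.666667; dx = sigma*sqrt(3*dt) = 0.622254
u = exp(dx) = 1.863123; d = 1/u = 0.536733
p_u = 0.111598, p_m = 0.666667, p_d = 0.221735
Discount per step: exp(-r*dt) = 0.981506
Stock lattice S(k, j) with j the centered position index:
  k=0: S(0,+0) = 114.4000
  k=1: S(1,-1) = 61.4023; S(1,+0) = 114.4000; S(1,+1) = 213.1412
  k=2: S(2,-2) = 32.9567; S(2,-1) = 61.4023; S(2,+0) = 114.4000; S(2,+1) = 213.1412; S(2,+2) = 397.1083
  k=3: S(3,-3) = 17.6889; S(3,-2) = 32.9567; S(3,-1) = 61.4023; S(3,+0) = 114.4000; S(3,+1) = 213.1412; S(3,+2) = 397.1083; S(3,+3) = 739.8615
Terminal payoffs V(N, j) = max(S_T - K, 0):
  V(3,-3) = 0.000000; V(3,-2) = 0.000000; V(3,-1) = 0.000000; V(3,+0) = 7.340000; V(3,+1) = 106.081240; V(3,+2) = 290.048290; V(3,+3) = 632.801481
Backward induction: V(k, j) = exp(-r*dt) * [p_u * V(k+1, j+1) + p_m * V(k+1, j) + p_d * V(k+1, j-1)]
  V(2,-2) = exp(-r*dt) * [p_u*0.000000 + p_m*0.000000 + p_d*0.000000] = 0.000000
  V(2,-1) = exp(-r*dt) * [p_u*7.340000 + p_m*0.000000 + p_d*0.000000] = 0.803981
  V(2,+0) = exp(-r*dt) * [p_u*106.081240 + p_m*7.340000 + p_d*0.000000] = 16.422363
  V(2,+1) = exp(-r*dt) * [p_u*290.048290 + p_m*106.081240 + p_d*7.340000] = 102.780597
  V(2,+2) = exp(-r*dt) * [p_u*632.801481 + p_m*290.048290 + p_d*106.081240] = 282.189875
  V(1,-1) = exp(-r*dt) * [p_u*16.422363 + p_m*0.803981 + p_d*0.000000] = 2.324886
  V(1,+0) = exp(-r*dt) * [p_u*102.780597 + p_m*16.422363 + p_d*0.803981] = 22.178736
  V(1,+1) = exp(-r*dt) * [p_u*282.189875 + p_m*102.780597 + p_d*16.422363] = 101.736733
  V(0,+0) = exp(-r*dt) * [p_u*101.736733 + p_m*22.178736 + p_d*2.324886] = 26.162010


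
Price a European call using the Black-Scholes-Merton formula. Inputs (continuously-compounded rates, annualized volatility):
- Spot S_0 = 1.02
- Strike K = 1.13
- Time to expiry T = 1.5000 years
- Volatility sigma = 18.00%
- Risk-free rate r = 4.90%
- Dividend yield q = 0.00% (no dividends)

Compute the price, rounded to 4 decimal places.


d1 = (ln(S/K) + (r - q + 0.5*sigma^2) * T) / (sigma * sqrt(T)) = -0.02093409
d2 = d1 - sigma * sqrt(T) = -0.24138817
exp(-rT) = 0.92913615; exp(-qT) = 1.00000000
C = S_0 * exp(-qT) * N(d1) - K * exp(-rT) * N(d2)
N(d1) = 0.49164912; N(d2) = 0.40462714
C = 1.0200 * 1.00000000 * 0.49164912 - 1.1300 * 0.92913615 * 0.40462714 = 0.0767

Answer: Price = 0.0767


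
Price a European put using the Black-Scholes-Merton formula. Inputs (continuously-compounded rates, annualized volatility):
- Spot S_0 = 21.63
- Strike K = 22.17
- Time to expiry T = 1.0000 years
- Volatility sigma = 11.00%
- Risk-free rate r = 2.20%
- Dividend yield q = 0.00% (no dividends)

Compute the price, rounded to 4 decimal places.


d1 = (ln(S/K) + (r - q + 0.5*sigma^2) * T) / (sigma * sqrt(T)) = 0.03082924
d2 = d1 - sigma * sqrt(T) = -0.07917076
exp(-rT) = 0.97824024; exp(-qT) = 1.00000000
P = K * exp(-rT) * N(-d2) - S_0 * exp(-qT) * N(-d1)
N(-d1) = 0.48770286; N(-d2) = 0.53155160
P = 22.1700 * 0.97824024 * 0.53155160 - 21.6300 * 1.00000000 * 0.48770286 = 0.9791

Answer: Price = 0.9791


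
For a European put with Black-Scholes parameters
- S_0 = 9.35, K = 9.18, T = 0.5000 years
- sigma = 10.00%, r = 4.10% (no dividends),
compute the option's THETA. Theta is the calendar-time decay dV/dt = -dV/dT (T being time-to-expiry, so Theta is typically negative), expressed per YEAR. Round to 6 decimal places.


d1 = 0.5847651270; d2 = 0.5140544489
phi(d1) = 0.3362455239; exp(-qT) = 1.0000000000; exp(-rT) = 0.9797086965
Theta = -S*exp(-qT)*phi(d1)*sigma/(2*sqrt(T)) + r*K*exp(-rT)*N(-d2) - q*S*exp(-qT)*N(-d1)
N(-d1) = 0.2793528280; N(-d2) = 0.3036069616; sqrt(T) = 0.7071067812
Term 1 = -9.3500 * 1.0000000000 * 0.3362455239 * 0.1000 / (2 * 0.7071067812) = -0.2223069932
Term 2 = 0.0410 * 9.1800 * 0.9797086965 * 0.3036069616 = 0.1119528687
Term 3 = 0 (no dividend yield, q = 0)
Theta = -0.2223069932 + (0.1119528687) + (0.0000000000) = -0.110354

Answer: Theta = -0.110354


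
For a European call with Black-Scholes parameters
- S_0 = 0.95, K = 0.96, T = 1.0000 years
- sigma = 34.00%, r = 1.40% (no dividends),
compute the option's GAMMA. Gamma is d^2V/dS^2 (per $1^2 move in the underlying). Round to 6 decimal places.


d1 = 0.1803785298; d2 = -0.1596214702
phi(d1) = 0.3925047106; exp(-qT) = 1.0000000000; exp(-rT) = 0.9860975443
Gamma = exp(-qT) * phi(d1) / (S * sigma * sqrt(T)) = 1.0000000000 * 0.3925047106 / (0.9500 * 0.3400 * 1.0000000000) = 1.215185

Answer: Gamma = 1.215185


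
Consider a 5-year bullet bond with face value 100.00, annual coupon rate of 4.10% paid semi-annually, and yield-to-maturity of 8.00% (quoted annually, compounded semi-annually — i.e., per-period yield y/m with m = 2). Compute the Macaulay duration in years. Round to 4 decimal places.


Coupon per period c = face * coupon_rate / m = 2.050000
Periods per year m = 2; per-period yield y/m = 0.040000
Number of cashflows N = 10
Cashflows (t years, CF_t, discount factor 1/(1+y/m)^(m*t), PV):
  t = 0.5000: CF_t = 2.050000, DF = 0.961538, PV = 1.971154
  t = 1.0000: CF_t = 2.050000, DF = 0.924556, PV = 1.895340
  t = 1.5000: CF_t = 2.050000, DF = 0.888996, PV = 1.822443
  t = 2.0000: CF_t = 2.050000, DF = 0.854804, PV = 1.752349
  t = 2.5000: CF_t = 2.050000, DF = 0.821927, PV = 1.684951
  t = 3.0000: CF_t = 2.050000, DF = 0.790315, PV = 1.620145
  t = 3.5000: CF_t = 2.050000, DF = 0.759918, PV = 1.557832
  t = 4.0000: CF_t = 2.050000, DF = 0.730690, PV = 1.497915
  t = 4.5000: CF_t = 2.050000, DF = 0.702587, PV = 1.440303
  t = 5.0000: CF_t = 102.050000, DF = 0.675564, PV = 68.941323
Price P = sum_t PV_t = 84.183753
Macaulay numerator sum_t t * PV_t:
  t * PV_t at t = 0.5000: 0.985577
  t * PV_t at t = 1.0000: 1.895340
  t * PV_t at t = 1.5000: 2.733664
  t * PV_t at t = 2.0000: 3.504697
  t * PV_t at t = 2.5000: 4.212376
  t * PV_t at t = 3.0000: 4.860434
  t * PV_t at t = 3.5000: 5.452410
  t * PV_t at t = 4.0000: 5.991660
  t * PV_t at t = 4.5000: 6.481363
  t * PV_t at t = 5.0000: 344.706617
Macaulay duration D = (sum_t t * PV_t) / P = 380.824139 / 84.183753 = 4.523725

Answer: Macaulay duration = 4.5237 years


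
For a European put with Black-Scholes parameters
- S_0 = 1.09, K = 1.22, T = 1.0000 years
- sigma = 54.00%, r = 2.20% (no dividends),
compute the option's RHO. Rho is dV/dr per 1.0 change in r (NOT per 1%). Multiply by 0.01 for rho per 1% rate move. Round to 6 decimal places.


Answer: Rho = -0.798749

Derivation:
d1 = 0.1020867361; d2 = -0.4379132639
phi(d1) = 0.3968688585; exp(-qT) = 1.0000000000; exp(-rT) = 0.9782402351
N(-d2) = 0.6692754199
Rho = -K*T*exp(-rT)*N(-d2) = -1.2200 * 1.0000 * 0.9782402351 * 0.6692754199 = -0.798749


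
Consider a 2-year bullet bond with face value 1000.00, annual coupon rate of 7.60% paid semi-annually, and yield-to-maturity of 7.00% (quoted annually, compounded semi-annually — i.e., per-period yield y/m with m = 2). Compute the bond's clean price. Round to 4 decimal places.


Coupon per period c = face * coupon_rate / m = 38.000000
Periods per year m = 2; per-period yield y/m = 0.035000
Number of cashflows N = 4
Cashflows (t years, CF_t, discount factor 1/(1+y/m)^(m*t), PV):
  t = 0.5000: CF_t = 38.000000, DF = 0.966184, PV = 36.714976
  t = 1.0000: CF_t = 38.000000, DF = 0.933511, PV = 35.473407
  t = 1.5000: CF_t = 38.000000, DF = 0.901943, PV = 34.273823
  t = 2.0000: CF_t = 1038.000000, DF = 0.871442, PV = 904.557032
Price P = sum_t PV_t = 1011.019238

Answer: Price = 1011.0192


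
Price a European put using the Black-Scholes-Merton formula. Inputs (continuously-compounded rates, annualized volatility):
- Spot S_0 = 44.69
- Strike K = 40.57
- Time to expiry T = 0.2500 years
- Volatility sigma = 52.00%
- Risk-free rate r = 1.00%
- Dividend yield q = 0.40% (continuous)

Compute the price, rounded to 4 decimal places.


Answer: Price = 2.6219

Derivation:
d1 = (ln(S/K) + (r - q + 0.5*sigma^2) * T) / (sigma * sqrt(T)) = 0.50777264
d2 = d1 - sigma * sqrt(T) = 0.24777264
exp(-rT) = 0.99750312; exp(-qT) = 0.99900050
P = K * exp(-rT) * N(-d2) - S_0 * exp(-qT) * N(-d1)
N(-d1) = 0.30580640; N(-d2) = 0.40215516
P = 40.5700 * 0.99750312 * 0.40215516 - 44.6900 * 0.99900050 * 0.30580640 = 2.6219


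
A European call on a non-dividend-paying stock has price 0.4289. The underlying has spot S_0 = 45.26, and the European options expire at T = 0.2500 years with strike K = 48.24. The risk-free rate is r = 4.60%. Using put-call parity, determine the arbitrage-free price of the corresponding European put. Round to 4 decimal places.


Put-call parity: C - P = S_0 * exp(-qT) - K * exp(-rT).
S_0 * exp(-qT) = 45.2600 * 1.00000000 = 45.26000000
K * exp(-rT) = 48.2400 * 0.98856587 = 47.68841768
P = C - S*exp(-qT) + K*exp(-rT)
P = 0.4289 - 45.26000000 + 47.68841768 = 2.8573

Answer: Put price = 2.8573


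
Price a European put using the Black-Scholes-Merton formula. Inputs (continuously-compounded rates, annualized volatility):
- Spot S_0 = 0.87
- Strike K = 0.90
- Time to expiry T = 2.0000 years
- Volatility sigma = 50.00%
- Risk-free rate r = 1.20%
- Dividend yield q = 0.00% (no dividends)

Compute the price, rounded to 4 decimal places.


Answer: Price = 0.2460

Derivation:
d1 = (ln(S/K) + (r - q + 0.5*sigma^2) * T) / (sigma * sqrt(T)) = 0.33955048
d2 = d1 - sigma * sqrt(T) = -0.36755630
exp(-rT) = 0.97628571; exp(-qT) = 1.00000000
P = K * exp(-rT) * N(-d2) - S_0 * exp(-qT) * N(-d1)
N(-d1) = 0.36709754; N(-d2) = 0.64339795
P = 0.9000 * 0.97628571 * 0.64339795 - 0.8700 * 1.00000000 * 0.36709754 = 0.2460


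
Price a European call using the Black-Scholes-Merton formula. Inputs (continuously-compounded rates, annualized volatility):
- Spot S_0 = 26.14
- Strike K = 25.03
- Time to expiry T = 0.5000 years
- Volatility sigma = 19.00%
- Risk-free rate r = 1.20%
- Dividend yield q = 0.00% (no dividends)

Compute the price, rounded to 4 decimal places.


Answer: Price = 2.0873

Derivation:
d1 = (ln(S/K) + (r - q + 0.5*sigma^2) * T) / (sigma * sqrt(T)) = 0.43480817
d2 = d1 - sigma * sqrt(T) = 0.30045788
exp(-rT) = 0.99401796; exp(-qT) = 1.00000000
C = S_0 * exp(-qT) * N(d1) - K * exp(-rT) * N(d2)
N(d1) = 0.66814916; N(d2) = 0.61808604
C = 26.1400 * 1.00000000 * 0.66814916 - 25.0300 * 0.99401796 * 0.61808604 = 2.0873


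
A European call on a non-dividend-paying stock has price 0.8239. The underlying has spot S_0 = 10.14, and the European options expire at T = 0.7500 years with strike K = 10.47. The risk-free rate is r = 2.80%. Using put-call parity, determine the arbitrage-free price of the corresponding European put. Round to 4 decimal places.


Put-call parity: C - P = S_0 * exp(-qT) - K * exp(-rT).
S_0 * exp(-qT) = 10.1400 * 1.00000000 = 10.14000000
K * exp(-rT) = 10.4700 * 0.97921896 = 10.25242256
P = C - S*exp(-qT) + K*exp(-rT)
P = 0.8239 - 10.14000000 + 10.25242256 = 0.9363

Answer: Put price = 0.9363


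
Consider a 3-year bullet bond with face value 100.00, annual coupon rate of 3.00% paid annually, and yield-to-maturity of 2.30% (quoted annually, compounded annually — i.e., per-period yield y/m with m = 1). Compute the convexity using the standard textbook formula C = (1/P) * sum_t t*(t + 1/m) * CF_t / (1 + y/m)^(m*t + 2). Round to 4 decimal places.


Coupon per period c = face * coupon_rate / m = 3.000000
Periods per year m = 1; per-period yield y/m = 0.023000
Number of cashflows N = 3
Cashflows (t years, CF_t, discount factor 1/(1+y/m)^(m*t), PV):
  t = 1.0000: CF_t = 3.000000, DF = 0.977517, PV = 2.932551
  t = 2.0000: CF_t = 3.000000, DF = 0.955540, PV = 2.866619
  t = 3.0000: CF_t = 103.000000, DF = 0.934056, PV = 96.207809
Price P = sum_t PV_t = 102.006979
Convexity numerator sum_t t*(t + 1/m) * CF_t / (1+y/m)^(m*t + 2):
  t = 1.0000: term = 5.604338
  t = 2.0000: term = 16.435010
  t = 3.0000: term = 1103.164562
Convexity = (1/P) * sum = 1125.203910 / 102.006979 = 11.030656

Answer: Convexity = 11.0307


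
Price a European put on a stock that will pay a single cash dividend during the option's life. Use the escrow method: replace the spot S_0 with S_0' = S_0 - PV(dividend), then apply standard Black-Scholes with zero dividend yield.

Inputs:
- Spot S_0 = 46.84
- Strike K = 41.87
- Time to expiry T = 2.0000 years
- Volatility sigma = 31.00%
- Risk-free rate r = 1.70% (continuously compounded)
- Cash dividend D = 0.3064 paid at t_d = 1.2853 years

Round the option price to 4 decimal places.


Answer: Price = 4.8871

Derivation:
PV(D) = D * exp(-r * t_d) = 0.3064 * 0.97838688 = 0.29977774
S_0' = S_0 - PV(D) = 46.8400 - 0.29977774 = 46.54022226
d1 = (ln(S_0'/K) + (r + sigma^2/2)*T) / (sigma*sqrt(T)) = 0.53796536
d2 = d1 - sigma*sqrt(T) = 0.09955916
exp(-rT) = 0.96657150
N(-d1) = 0.29530048; N(-d2) = 0.46034716
P = K * exp(-rT) * N(-d2) - S_0' * N(-d1) = 41.8700 * 0.96657150 * 0.46034716 - 46.54022226 * 0.29530048 = 4.8871


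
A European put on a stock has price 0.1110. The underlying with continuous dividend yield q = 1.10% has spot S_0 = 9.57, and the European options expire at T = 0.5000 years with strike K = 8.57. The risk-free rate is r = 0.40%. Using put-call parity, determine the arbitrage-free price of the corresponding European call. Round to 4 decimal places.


Answer: Call price = 1.0756

Derivation:
Put-call parity: C - P = S_0 * exp(-qT) - K * exp(-rT).
S_0 * exp(-qT) = 9.5700 * 0.99451510 = 9.51750948
K * exp(-rT) = 8.5700 * 0.99800200 = 8.55287713
C = P + S*exp(-qT) - K*exp(-rT)
C = 0.1110 + 9.51750948 - 8.55287713 = 1.0756


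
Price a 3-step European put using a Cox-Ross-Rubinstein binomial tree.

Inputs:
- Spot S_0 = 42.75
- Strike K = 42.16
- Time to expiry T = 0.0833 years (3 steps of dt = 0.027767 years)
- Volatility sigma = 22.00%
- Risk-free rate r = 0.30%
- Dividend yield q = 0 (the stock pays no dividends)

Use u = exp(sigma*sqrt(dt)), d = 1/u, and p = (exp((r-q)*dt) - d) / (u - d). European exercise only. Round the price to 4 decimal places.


dt = T/N = 0.027767
u = exp(sigma*sqrt(dt)) = 1.037340; d = 1/u = 0.964004
p = (exp((r-q)*dt) - d) / (u - d) = 0.491972
Discount per step: exp(-r*dt) = 0.999917
Stock lattice S(k, i) with i counting down-moves:
  k=0: S(0,0) = 42.7500
  k=1: S(1,0) = 44.3463; S(1,1) = 41.2112
  k=2: S(2,0) = 46.0021; S(2,1) = 42.7500; S(2,2) = 39.7278
  k=3: S(3,0) = 47.7198; S(3,1) = 44.3463; S(3,2) = 41.2112; S(3,3) = 38.2978
Terminal payoffs V(N, i) = max(K - S_T, 0):
  V(3,0) = 0.000000; V(3,1) = 0.000000; V(3,2) = 0.948808; V(3,3) = 3.862248
Backward induction: V(k, i) = exp(-r*dt) * [p * V(k+1, i) + (1-p) * V(k+1, i+1)].
  V(2,0) = exp(-r*dt) * [p*0.000000 + (1-p)*0.000000] = 0.000000
  V(2,1) = exp(-r*dt) * [p*0.000000 + (1-p)*0.948808] = 0.481981
  V(2,2) = exp(-r*dt) * [p*0.948808 + (1-p)*3.862248] = 2.428715
  V(1,0) = exp(-r*dt) * [p*0.000000 + (1-p)*0.481981] = 0.244839
  V(1,1) = exp(-r*dt) * [p*0.481981 + (1-p)*2.428715] = 1.470853
  V(0,0) = exp(-r*dt) * [p*0.244839 + (1-p)*1.470853] = 0.867616

Answer: Price = V(0,0) = 0.8676


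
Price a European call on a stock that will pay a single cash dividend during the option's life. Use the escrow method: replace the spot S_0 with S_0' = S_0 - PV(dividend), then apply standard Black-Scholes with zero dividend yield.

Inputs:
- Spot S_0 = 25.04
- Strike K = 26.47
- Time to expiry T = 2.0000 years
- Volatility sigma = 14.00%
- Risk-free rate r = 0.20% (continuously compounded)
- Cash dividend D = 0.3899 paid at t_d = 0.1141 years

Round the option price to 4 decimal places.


Answer: Price = 1.2688

Derivation:
PV(D) = D * exp(-r * t_d) = 0.3899 * 0.99977183 = 0.38981103
S_0' = S_0 - PV(D) = 25.0400 - 0.38981103 = 24.65018897
d1 = (ln(S_0'/K) + (r + sigma^2/2)*T) / (sigma*sqrt(T)) = -0.24055495
d2 = d1 - sigma*sqrt(T) = -0.43854485
exp(-rT) = 0.99600799
N(d1) = 0.40495004; N(d2) = 0.33049568
C = S_0' * N(d1) - K * exp(-rT) * N(d2) = 24.65018897 * 0.40495004 - 26.4700 * 0.99600799 * 0.33049568 = 1.2688


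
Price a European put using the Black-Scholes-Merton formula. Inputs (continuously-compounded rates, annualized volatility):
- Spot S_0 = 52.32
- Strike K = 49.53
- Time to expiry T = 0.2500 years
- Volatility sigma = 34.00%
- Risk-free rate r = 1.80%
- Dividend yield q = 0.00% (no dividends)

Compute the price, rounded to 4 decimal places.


Answer: Price = 2.1426

Derivation:
d1 = (ln(S/K) + (r - q + 0.5*sigma^2) * T) / (sigma * sqrt(T)) = 0.43382447
d2 = d1 - sigma * sqrt(T) = 0.26382447
exp(-rT) = 0.99551011; exp(-qT) = 1.00000000
P = K * exp(-rT) * N(-d2) - S_0 * exp(-qT) * N(-d1)
N(-d1) = 0.33220795; N(-d2) = 0.39595759
P = 49.5300 * 0.99551011 * 0.39595759 - 52.3200 * 1.00000000 * 0.33220795 = 2.1426


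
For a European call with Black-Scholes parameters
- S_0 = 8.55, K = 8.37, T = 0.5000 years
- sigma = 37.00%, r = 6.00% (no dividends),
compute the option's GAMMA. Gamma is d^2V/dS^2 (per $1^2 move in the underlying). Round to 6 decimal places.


Answer: Gamma = 0.169069

Derivation:
d1 = 0.3268071662; d2 = 0.0651776572
phi(d1) = 0.3781970227; exp(-qT) = 1.0000000000; exp(-rT) = 0.9704455335
Gamma = exp(-qT) * phi(d1) / (S * sigma * sqrt(T)) = 1.0000000000 * 0.3781970227 / (8.5500 * 0.3700 * 0.7071067812) = 0.169069


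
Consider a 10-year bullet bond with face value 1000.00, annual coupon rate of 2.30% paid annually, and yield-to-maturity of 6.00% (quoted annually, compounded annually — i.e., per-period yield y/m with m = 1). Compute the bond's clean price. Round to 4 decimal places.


Coupon per period c = face * coupon_rate / m = 23.000000
Periods per year m = 1; per-period yield y/m = 0.060000
Number of cashflows N = 10
Cashflows (t years, CF_t, discount factor 1/(1+y/m)^(m*t), PV):
  t = 1.0000: CF_t = 23.000000, DF = 0.943396, PV = 21.698113
  t = 2.0000: CF_t = 23.000000, DF = 0.889996, PV = 20.469918
  t = 3.0000: CF_t = 23.000000, DF = 0.839619, PV = 19.311244
  t = 4.0000: CF_t = 23.000000, DF = 0.792094, PV = 18.218154
  t = 5.0000: CF_t = 23.000000, DF = 0.747258, PV = 17.186938
  t = 6.0000: CF_t = 23.000000, DF = 0.704961, PV = 16.214092
  t = 7.0000: CF_t = 23.000000, DF = 0.665057, PV = 15.296314
  t = 8.0000: CF_t = 23.000000, DF = 0.627412, PV = 14.430485
  t = 9.0000: CF_t = 23.000000, DF = 0.591898, PV = 13.613665
  t = 10.0000: CF_t = 1023.000000, DF = 0.558395, PV = 571.237857
Price P = sum_t PV_t = 727.676779

Answer: Price = 727.6768


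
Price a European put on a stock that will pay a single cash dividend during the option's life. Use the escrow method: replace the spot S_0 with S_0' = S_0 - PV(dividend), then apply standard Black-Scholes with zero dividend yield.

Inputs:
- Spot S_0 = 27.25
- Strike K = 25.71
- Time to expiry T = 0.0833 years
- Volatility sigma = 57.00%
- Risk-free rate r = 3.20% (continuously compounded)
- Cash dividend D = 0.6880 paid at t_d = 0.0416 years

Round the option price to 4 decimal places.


Answer: Price = 1.2897

Derivation:
PV(D) = D * exp(-r * t_d) = 0.6880 * 0.99866969 = 0.68708474
S_0' = S_0 - PV(D) = 27.2500 - 0.68708474 = 26.56291526
d1 = (ln(S_0'/K) + (r + sigma^2/2)*T) / (sigma*sqrt(T)) = 0.29684016
d2 = d1 - sigma*sqrt(T) = 0.13232825
exp(-rT) = 0.99733795
N(-d1) = 0.38329427; N(-d2) = 0.44736233
P = K * exp(-rT) * N(-d2) - S_0' * N(-d1) = 25.7100 * 0.99733795 * 0.44736233 - 26.56291526 * 0.38329427 = 1.2897


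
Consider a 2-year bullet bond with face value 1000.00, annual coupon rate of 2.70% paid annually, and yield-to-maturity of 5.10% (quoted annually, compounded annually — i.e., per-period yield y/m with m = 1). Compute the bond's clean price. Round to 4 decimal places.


Answer: Price = 955.4373

Derivation:
Coupon per period c = face * coupon_rate / m = 27.000000
Periods per year m = 1; per-period yield y/m = 0.051000
Number of cashflows N = 2
Cashflows (t years, CF_t, discount factor 1/(1+y/m)^(m*t), PV):
  t = 1.0000: CF_t = 27.000000, DF = 0.951475, PV = 25.689819
  t = 2.0000: CF_t = 1027.000000, DF = 0.905304, PV = 929.747483
Price P = sum_t PV_t = 955.437303


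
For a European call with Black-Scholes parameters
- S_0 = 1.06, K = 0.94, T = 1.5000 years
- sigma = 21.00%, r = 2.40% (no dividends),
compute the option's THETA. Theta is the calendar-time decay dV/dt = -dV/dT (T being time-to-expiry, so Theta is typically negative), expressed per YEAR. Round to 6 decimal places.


d1 = 0.7356996246; d2 = 0.4785032016
phi(d1) = 0.3043534763; exp(-qT) = 1.0000000000; exp(-rT) = 0.9646402935
Theta = -S*exp(-qT)*phi(d1)*sigma/(2*sqrt(T)) - r*K*exp(-rT)*N(d2) + q*S*exp(-qT)*N(d1)
N(d1) = 0.7690432409; N(d2) = 0.6838539519; sqrt(T) = 1.2247448714
Term 1 = -1.0600 * 1.0000000000 * 0.3043534763 * 0.2100 / (2 * 1.2247448714) = -0.0276584477
Term 2 = -0.0240 * 0.9400 * 0.9646402935 * 0.6838539519 = -0.0148822246
Term 3 = 0 (no dividend yield, q = 0)
Theta = -0.0276584477 + (-0.0148822246) + (0.0000000000) = -0.042541

Answer: Theta = -0.042541


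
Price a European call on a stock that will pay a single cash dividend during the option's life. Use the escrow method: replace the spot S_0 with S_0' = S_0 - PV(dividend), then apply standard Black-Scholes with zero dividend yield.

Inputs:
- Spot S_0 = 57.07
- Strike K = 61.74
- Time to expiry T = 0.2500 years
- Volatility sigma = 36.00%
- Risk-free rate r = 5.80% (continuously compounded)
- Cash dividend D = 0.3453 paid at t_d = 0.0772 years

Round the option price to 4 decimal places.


PV(D) = D * exp(-r * t_d) = 0.3453 * 0.99553241 = 0.34375734
S_0' = S_0 - PV(D) = 57.0700 - 0.34375734 = 56.72624266
d1 = (ln(S_0'/K) + (r + sigma^2/2)*T) / (sigma*sqrt(T)) = -0.29997268
d2 = d1 - sigma*sqrt(T) = -0.47997268
exp(-rT) = 0.98560462
N(d1) = 0.38209900; N(d2) = 0.31562341
C = S_0' * N(d1) - K * exp(-rT) * N(d2) = 56.72624266 * 0.38209900 - 61.7400 * 0.98560462 * 0.31562341 = 2.4690

Answer: Price = 2.4690


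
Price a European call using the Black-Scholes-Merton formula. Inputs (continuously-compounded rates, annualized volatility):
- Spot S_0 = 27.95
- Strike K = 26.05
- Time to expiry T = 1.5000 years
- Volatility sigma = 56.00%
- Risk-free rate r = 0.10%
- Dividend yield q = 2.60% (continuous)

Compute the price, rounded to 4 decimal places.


d1 = (ln(S/K) + (r - q + 0.5*sigma^2) * T) / (sigma * sqrt(T)) = 0.39089691
d2 = d1 - sigma * sqrt(T) = -0.29496022
exp(-rT) = 0.99850112; exp(-qT) = 0.96175071
C = S_0 * exp(-qT) * N(d1) - K * exp(-rT) * N(d2)
N(d1) = 0.65206328; N(d2) = 0.38401213
C = 27.9500 * 0.96175071 * 0.65206328 - 26.0500 * 0.99850112 * 0.38401213 = 7.5395

Answer: Price = 7.5395


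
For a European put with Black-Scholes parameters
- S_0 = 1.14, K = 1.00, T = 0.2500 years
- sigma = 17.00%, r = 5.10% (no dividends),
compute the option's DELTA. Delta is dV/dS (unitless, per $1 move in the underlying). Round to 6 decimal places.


Answer: Delta = -0.041458

Derivation:
d1 = 1.7340089695; d2 = 1.6490089695
phi(d1) = 0.0887144862; exp(-qT) = 1.0000000000; exp(-rT) = 0.9873309369
N(-d1) = 0.0414582459
Delta = -exp(-qT) * N(-d1) = -1.0000000000 * 0.0414582459 = -0.041458


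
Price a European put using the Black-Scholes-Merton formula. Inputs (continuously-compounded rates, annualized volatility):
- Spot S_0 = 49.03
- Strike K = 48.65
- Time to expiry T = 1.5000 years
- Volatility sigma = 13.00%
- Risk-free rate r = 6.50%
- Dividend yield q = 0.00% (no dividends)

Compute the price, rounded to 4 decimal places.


Answer: Price = 1.1274

Derivation:
d1 = (ln(S/K) + (r - q + 0.5*sigma^2) * T) / (sigma * sqrt(T)) = 0.74084847
d2 = d1 - sigma * sqrt(T) = 0.58163163
exp(-rT) = 0.90710234; exp(-qT) = 1.00000000
P = K * exp(-rT) * N(-d2) - S_0 * exp(-qT) * N(-d1)
N(-d1) = 0.22939266; N(-d2) = 0.28040741
P = 48.6500 * 0.90710234 * 0.28040741 - 49.0300 * 1.00000000 * 0.22939266 = 1.1274


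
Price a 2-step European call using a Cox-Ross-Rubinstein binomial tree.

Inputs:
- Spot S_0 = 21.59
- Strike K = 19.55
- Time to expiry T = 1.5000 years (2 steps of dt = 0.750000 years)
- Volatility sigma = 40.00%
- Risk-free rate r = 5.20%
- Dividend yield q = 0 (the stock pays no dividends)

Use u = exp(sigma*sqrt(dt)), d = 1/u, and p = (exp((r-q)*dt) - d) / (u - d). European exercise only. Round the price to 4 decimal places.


dt = T/N = 0.750000
u = exp(sigma*sqrt(dt)) = 1.413982; d = 1/u = 0.707222
p = (exp((r-q)*dt) - d) / (u - d) = 0.470525
Discount per step: exp(-r*dt) = 0.961751
Stock lattice S(k, i) with i counting down-moves:
  k=0: S(0,0) = 21.5900
  k=1: S(1,0) = 30.5279; S(1,1) = 15.2689
  k=2: S(2,0) = 43.1659; S(2,1) = 21.5900; S(2,2) = 10.7985
Terminal payoffs V(N, i) = max(S_T - K, 0):
  V(2,0) = 23.615889; V(2,1) = 2.040000; V(2,2) = 0.000000
Backward induction: V(k, i) = exp(-r*dt) * [p * V(k+1, i) + (1-p) * V(k+1, i+1)].
  V(1,0) = exp(-r*dt) * [p*23.615889 + (1-p)*2.040000] = 11.725655
  V(1,1) = exp(-r*dt) * [p*2.040000 + (1-p)*0.000000] = 0.923156
  V(0,0) = exp(-r*dt) * [p*11.725655 + (1-p)*0.923156] = 5.776274

Answer: Price = V(0,0) = 5.7763
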